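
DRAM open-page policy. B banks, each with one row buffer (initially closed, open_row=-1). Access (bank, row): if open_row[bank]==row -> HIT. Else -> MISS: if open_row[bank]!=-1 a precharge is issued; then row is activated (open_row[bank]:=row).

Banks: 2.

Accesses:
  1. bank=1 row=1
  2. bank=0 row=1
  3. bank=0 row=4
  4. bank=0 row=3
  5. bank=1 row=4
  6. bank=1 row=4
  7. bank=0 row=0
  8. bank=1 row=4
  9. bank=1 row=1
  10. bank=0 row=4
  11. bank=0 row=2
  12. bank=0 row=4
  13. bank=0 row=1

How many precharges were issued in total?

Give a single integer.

Answer: 9

Derivation:
Acc 1: bank1 row1 -> MISS (open row1); precharges=0
Acc 2: bank0 row1 -> MISS (open row1); precharges=0
Acc 3: bank0 row4 -> MISS (open row4); precharges=1
Acc 4: bank0 row3 -> MISS (open row3); precharges=2
Acc 5: bank1 row4 -> MISS (open row4); precharges=3
Acc 6: bank1 row4 -> HIT
Acc 7: bank0 row0 -> MISS (open row0); precharges=4
Acc 8: bank1 row4 -> HIT
Acc 9: bank1 row1 -> MISS (open row1); precharges=5
Acc 10: bank0 row4 -> MISS (open row4); precharges=6
Acc 11: bank0 row2 -> MISS (open row2); precharges=7
Acc 12: bank0 row4 -> MISS (open row4); precharges=8
Acc 13: bank0 row1 -> MISS (open row1); precharges=9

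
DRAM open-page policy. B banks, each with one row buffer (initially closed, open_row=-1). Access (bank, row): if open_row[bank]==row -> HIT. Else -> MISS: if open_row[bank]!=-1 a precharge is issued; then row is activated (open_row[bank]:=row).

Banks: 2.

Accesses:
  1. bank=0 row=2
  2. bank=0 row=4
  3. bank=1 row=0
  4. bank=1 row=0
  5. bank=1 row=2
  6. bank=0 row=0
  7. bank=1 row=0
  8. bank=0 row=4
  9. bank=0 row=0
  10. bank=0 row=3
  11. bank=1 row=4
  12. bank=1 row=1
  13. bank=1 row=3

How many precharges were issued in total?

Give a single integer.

Answer: 10

Derivation:
Acc 1: bank0 row2 -> MISS (open row2); precharges=0
Acc 2: bank0 row4 -> MISS (open row4); precharges=1
Acc 3: bank1 row0 -> MISS (open row0); precharges=1
Acc 4: bank1 row0 -> HIT
Acc 5: bank1 row2 -> MISS (open row2); precharges=2
Acc 6: bank0 row0 -> MISS (open row0); precharges=3
Acc 7: bank1 row0 -> MISS (open row0); precharges=4
Acc 8: bank0 row4 -> MISS (open row4); precharges=5
Acc 9: bank0 row0 -> MISS (open row0); precharges=6
Acc 10: bank0 row3 -> MISS (open row3); precharges=7
Acc 11: bank1 row4 -> MISS (open row4); precharges=8
Acc 12: bank1 row1 -> MISS (open row1); precharges=9
Acc 13: bank1 row3 -> MISS (open row3); precharges=10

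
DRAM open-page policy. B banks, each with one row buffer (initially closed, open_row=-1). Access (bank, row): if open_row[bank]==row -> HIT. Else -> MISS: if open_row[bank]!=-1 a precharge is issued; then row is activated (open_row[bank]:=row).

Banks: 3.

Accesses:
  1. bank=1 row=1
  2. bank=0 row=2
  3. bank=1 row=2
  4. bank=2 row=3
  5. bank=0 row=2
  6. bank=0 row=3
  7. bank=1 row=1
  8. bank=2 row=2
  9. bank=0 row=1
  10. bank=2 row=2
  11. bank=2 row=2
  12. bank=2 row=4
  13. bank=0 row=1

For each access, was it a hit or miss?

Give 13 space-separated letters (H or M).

Answer: M M M M H M M M M H H M H

Derivation:
Acc 1: bank1 row1 -> MISS (open row1); precharges=0
Acc 2: bank0 row2 -> MISS (open row2); precharges=0
Acc 3: bank1 row2 -> MISS (open row2); precharges=1
Acc 4: bank2 row3 -> MISS (open row3); precharges=1
Acc 5: bank0 row2 -> HIT
Acc 6: bank0 row3 -> MISS (open row3); precharges=2
Acc 7: bank1 row1 -> MISS (open row1); precharges=3
Acc 8: bank2 row2 -> MISS (open row2); precharges=4
Acc 9: bank0 row1 -> MISS (open row1); precharges=5
Acc 10: bank2 row2 -> HIT
Acc 11: bank2 row2 -> HIT
Acc 12: bank2 row4 -> MISS (open row4); precharges=6
Acc 13: bank0 row1 -> HIT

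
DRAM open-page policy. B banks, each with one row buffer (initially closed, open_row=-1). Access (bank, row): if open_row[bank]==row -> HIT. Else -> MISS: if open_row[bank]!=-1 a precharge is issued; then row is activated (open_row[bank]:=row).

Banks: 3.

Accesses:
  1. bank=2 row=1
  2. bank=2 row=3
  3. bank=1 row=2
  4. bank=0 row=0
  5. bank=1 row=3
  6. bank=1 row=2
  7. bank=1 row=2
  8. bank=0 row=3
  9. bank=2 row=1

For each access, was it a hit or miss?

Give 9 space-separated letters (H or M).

Answer: M M M M M M H M M

Derivation:
Acc 1: bank2 row1 -> MISS (open row1); precharges=0
Acc 2: bank2 row3 -> MISS (open row3); precharges=1
Acc 3: bank1 row2 -> MISS (open row2); precharges=1
Acc 4: bank0 row0 -> MISS (open row0); precharges=1
Acc 5: bank1 row3 -> MISS (open row3); precharges=2
Acc 6: bank1 row2 -> MISS (open row2); precharges=3
Acc 7: bank1 row2 -> HIT
Acc 8: bank0 row3 -> MISS (open row3); precharges=4
Acc 9: bank2 row1 -> MISS (open row1); precharges=5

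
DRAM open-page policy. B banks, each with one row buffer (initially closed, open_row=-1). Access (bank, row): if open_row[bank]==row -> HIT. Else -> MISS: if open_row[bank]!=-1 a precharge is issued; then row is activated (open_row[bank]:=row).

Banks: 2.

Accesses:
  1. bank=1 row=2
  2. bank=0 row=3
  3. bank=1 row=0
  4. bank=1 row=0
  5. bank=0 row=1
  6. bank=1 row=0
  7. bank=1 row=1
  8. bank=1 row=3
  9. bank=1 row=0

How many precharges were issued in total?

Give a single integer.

Acc 1: bank1 row2 -> MISS (open row2); precharges=0
Acc 2: bank0 row3 -> MISS (open row3); precharges=0
Acc 3: bank1 row0 -> MISS (open row0); precharges=1
Acc 4: bank1 row0 -> HIT
Acc 5: bank0 row1 -> MISS (open row1); precharges=2
Acc 6: bank1 row0 -> HIT
Acc 7: bank1 row1 -> MISS (open row1); precharges=3
Acc 8: bank1 row3 -> MISS (open row3); precharges=4
Acc 9: bank1 row0 -> MISS (open row0); precharges=5

Answer: 5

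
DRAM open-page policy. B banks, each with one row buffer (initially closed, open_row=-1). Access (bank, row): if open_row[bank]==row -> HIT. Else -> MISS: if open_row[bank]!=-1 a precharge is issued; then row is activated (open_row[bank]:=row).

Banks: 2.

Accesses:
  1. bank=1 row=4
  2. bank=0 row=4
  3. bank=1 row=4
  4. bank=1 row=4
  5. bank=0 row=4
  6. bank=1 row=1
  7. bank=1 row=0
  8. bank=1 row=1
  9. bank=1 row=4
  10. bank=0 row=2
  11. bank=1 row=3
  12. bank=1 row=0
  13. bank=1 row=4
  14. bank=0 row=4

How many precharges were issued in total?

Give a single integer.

Acc 1: bank1 row4 -> MISS (open row4); precharges=0
Acc 2: bank0 row4 -> MISS (open row4); precharges=0
Acc 3: bank1 row4 -> HIT
Acc 4: bank1 row4 -> HIT
Acc 5: bank0 row4 -> HIT
Acc 6: bank1 row1 -> MISS (open row1); precharges=1
Acc 7: bank1 row0 -> MISS (open row0); precharges=2
Acc 8: bank1 row1 -> MISS (open row1); precharges=3
Acc 9: bank1 row4 -> MISS (open row4); precharges=4
Acc 10: bank0 row2 -> MISS (open row2); precharges=5
Acc 11: bank1 row3 -> MISS (open row3); precharges=6
Acc 12: bank1 row0 -> MISS (open row0); precharges=7
Acc 13: bank1 row4 -> MISS (open row4); precharges=8
Acc 14: bank0 row4 -> MISS (open row4); precharges=9

Answer: 9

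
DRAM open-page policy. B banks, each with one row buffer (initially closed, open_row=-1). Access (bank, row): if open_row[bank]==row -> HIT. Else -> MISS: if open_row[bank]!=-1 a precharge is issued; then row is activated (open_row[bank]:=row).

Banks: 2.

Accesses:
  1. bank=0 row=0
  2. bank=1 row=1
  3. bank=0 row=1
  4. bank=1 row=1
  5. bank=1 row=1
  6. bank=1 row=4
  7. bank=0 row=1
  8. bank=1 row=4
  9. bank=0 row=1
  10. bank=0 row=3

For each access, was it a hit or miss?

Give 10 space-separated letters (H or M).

Answer: M M M H H M H H H M

Derivation:
Acc 1: bank0 row0 -> MISS (open row0); precharges=0
Acc 2: bank1 row1 -> MISS (open row1); precharges=0
Acc 3: bank0 row1 -> MISS (open row1); precharges=1
Acc 4: bank1 row1 -> HIT
Acc 5: bank1 row1 -> HIT
Acc 6: bank1 row4 -> MISS (open row4); precharges=2
Acc 7: bank0 row1 -> HIT
Acc 8: bank1 row4 -> HIT
Acc 9: bank0 row1 -> HIT
Acc 10: bank0 row3 -> MISS (open row3); precharges=3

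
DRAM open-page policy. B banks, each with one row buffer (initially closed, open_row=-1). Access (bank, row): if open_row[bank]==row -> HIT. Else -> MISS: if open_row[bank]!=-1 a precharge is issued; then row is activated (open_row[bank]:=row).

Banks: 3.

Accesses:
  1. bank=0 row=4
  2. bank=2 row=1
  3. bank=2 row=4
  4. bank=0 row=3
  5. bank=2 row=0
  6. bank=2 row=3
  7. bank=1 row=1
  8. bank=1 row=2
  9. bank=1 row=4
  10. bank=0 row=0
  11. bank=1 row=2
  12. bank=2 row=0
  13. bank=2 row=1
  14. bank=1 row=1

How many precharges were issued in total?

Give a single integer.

Answer: 11

Derivation:
Acc 1: bank0 row4 -> MISS (open row4); precharges=0
Acc 2: bank2 row1 -> MISS (open row1); precharges=0
Acc 3: bank2 row4 -> MISS (open row4); precharges=1
Acc 4: bank0 row3 -> MISS (open row3); precharges=2
Acc 5: bank2 row0 -> MISS (open row0); precharges=3
Acc 6: bank2 row3 -> MISS (open row3); precharges=4
Acc 7: bank1 row1 -> MISS (open row1); precharges=4
Acc 8: bank1 row2 -> MISS (open row2); precharges=5
Acc 9: bank1 row4 -> MISS (open row4); precharges=6
Acc 10: bank0 row0 -> MISS (open row0); precharges=7
Acc 11: bank1 row2 -> MISS (open row2); precharges=8
Acc 12: bank2 row0 -> MISS (open row0); precharges=9
Acc 13: bank2 row1 -> MISS (open row1); precharges=10
Acc 14: bank1 row1 -> MISS (open row1); precharges=11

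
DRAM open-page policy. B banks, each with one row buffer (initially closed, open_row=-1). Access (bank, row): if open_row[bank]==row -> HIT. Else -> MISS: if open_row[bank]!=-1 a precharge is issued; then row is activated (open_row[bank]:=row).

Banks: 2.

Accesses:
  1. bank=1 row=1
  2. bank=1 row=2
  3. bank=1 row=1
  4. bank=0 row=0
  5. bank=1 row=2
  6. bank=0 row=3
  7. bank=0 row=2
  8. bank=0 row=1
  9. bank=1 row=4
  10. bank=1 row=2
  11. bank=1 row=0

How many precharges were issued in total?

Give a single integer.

Answer: 9

Derivation:
Acc 1: bank1 row1 -> MISS (open row1); precharges=0
Acc 2: bank1 row2 -> MISS (open row2); precharges=1
Acc 3: bank1 row1 -> MISS (open row1); precharges=2
Acc 4: bank0 row0 -> MISS (open row0); precharges=2
Acc 5: bank1 row2 -> MISS (open row2); precharges=3
Acc 6: bank0 row3 -> MISS (open row3); precharges=4
Acc 7: bank0 row2 -> MISS (open row2); precharges=5
Acc 8: bank0 row1 -> MISS (open row1); precharges=6
Acc 9: bank1 row4 -> MISS (open row4); precharges=7
Acc 10: bank1 row2 -> MISS (open row2); precharges=8
Acc 11: bank1 row0 -> MISS (open row0); precharges=9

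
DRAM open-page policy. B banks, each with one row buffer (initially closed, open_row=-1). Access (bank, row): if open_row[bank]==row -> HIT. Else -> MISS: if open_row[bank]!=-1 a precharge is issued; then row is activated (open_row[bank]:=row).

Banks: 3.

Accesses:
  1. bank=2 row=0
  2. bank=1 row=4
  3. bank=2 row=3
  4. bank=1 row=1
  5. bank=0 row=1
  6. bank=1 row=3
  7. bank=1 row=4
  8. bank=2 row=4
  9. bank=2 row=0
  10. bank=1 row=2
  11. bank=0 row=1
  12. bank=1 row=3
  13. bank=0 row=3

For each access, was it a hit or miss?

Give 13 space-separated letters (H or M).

Answer: M M M M M M M M M M H M M

Derivation:
Acc 1: bank2 row0 -> MISS (open row0); precharges=0
Acc 2: bank1 row4 -> MISS (open row4); precharges=0
Acc 3: bank2 row3 -> MISS (open row3); precharges=1
Acc 4: bank1 row1 -> MISS (open row1); precharges=2
Acc 5: bank0 row1 -> MISS (open row1); precharges=2
Acc 6: bank1 row3 -> MISS (open row3); precharges=3
Acc 7: bank1 row4 -> MISS (open row4); precharges=4
Acc 8: bank2 row4 -> MISS (open row4); precharges=5
Acc 9: bank2 row0 -> MISS (open row0); precharges=6
Acc 10: bank1 row2 -> MISS (open row2); precharges=7
Acc 11: bank0 row1 -> HIT
Acc 12: bank1 row3 -> MISS (open row3); precharges=8
Acc 13: bank0 row3 -> MISS (open row3); precharges=9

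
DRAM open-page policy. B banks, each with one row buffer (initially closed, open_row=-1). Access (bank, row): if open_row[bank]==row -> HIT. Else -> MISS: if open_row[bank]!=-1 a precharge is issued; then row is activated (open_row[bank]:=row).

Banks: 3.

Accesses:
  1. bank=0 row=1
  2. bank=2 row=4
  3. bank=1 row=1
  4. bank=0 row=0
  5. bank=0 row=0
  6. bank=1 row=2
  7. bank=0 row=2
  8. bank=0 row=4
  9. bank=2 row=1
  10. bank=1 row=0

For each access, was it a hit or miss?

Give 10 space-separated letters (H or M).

Acc 1: bank0 row1 -> MISS (open row1); precharges=0
Acc 2: bank2 row4 -> MISS (open row4); precharges=0
Acc 3: bank1 row1 -> MISS (open row1); precharges=0
Acc 4: bank0 row0 -> MISS (open row0); precharges=1
Acc 5: bank0 row0 -> HIT
Acc 6: bank1 row2 -> MISS (open row2); precharges=2
Acc 7: bank0 row2 -> MISS (open row2); precharges=3
Acc 8: bank0 row4 -> MISS (open row4); precharges=4
Acc 9: bank2 row1 -> MISS (open row1); precharges=5
Acc 10: bank1 row0 -> MISS (open row0); precharges=6

Answer: M M M M H M M M M M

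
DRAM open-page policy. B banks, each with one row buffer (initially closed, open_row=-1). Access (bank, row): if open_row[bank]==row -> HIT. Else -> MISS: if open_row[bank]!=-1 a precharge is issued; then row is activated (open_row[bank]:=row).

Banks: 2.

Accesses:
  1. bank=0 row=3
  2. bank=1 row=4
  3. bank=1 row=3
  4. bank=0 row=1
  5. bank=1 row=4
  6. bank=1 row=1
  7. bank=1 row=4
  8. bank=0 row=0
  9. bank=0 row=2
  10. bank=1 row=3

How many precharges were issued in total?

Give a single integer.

Acc 1: bank0 row3 -> MISS (open row3); precharges=0
Acc 2: bank1 row4 -> MISS (open row4); precharges=0
Acc 3: bank1 row3 -> MISS (open row3); precharges=1
Acc 4: bank0 row1 -> MISS (open row1); precharges=2
Acc 5: bank1 row4 -> MISS (open row4); precharges=3
Acc 6: bank1 row1 -> MISS (open row1); precharges=4
Acc 7: bank1 row4 -> MISS (open row4); precharges=5
Acc 8: bank0 row0 -> MISS (open row0); precharges=6
Acc 9: bank0 row2 -> MISS (open row2); precharges=7
Acc 10: bank1 row3 -> MISS (open row3); precharges=8

Answer: 8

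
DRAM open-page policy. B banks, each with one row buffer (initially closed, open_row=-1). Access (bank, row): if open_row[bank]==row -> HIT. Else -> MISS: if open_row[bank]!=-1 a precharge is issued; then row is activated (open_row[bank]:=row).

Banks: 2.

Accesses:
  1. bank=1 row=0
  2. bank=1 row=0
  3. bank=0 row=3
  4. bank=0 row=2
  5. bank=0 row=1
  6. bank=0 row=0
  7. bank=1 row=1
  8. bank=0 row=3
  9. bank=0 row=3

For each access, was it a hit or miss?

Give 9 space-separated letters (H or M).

Answer: M H M M M M M M H

Derivation:
Acc 1: bank1 row0 -> MISS (open row0); precharges=0
Acc 2: bank1 row0 -> HIT
Acc 3: bank0 row3 -> MISS (open row3); precharges=0
Acc 4: bank0 row2 -> MISS (open row2); precharges=1
Acc 5: bank0 row1 -> MISS (open row1); precharges=2
Acc 6: bank0 row0 -> MISS (open row0); precharges=3
Acc 7: bank1 row1 -> MISS (open row1); precharges=4
Acc 8: bank0 row3 -> MISS (open row3); precharges=5
Acc 9: bank0 row3 -> HIT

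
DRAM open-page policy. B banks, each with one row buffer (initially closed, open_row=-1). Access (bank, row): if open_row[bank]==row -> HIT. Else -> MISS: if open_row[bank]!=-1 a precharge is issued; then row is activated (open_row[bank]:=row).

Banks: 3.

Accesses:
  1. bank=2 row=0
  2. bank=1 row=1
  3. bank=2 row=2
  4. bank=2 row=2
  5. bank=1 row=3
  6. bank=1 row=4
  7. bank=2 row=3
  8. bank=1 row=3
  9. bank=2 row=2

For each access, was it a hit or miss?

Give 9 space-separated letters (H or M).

Acc 1: bank2 row0 -> MISS (open row0); precharges=0
Acc 2: bank1 row1 -> MISS (open row1); precharges=0
Acc 3: bank2 row2 -> MISS (open row2); precharges=1
Acc 4: bank2 row2 -> HIT
Acc 5: bank1 row3 -> MISS (open row3); precharges=2
Acc 6: bank1 row4 -> MISS (open row4); precharges=3
Acc 7: bank2 row3 -> MISS (open row3); precharges=4
Acc 8: bank1 row3 -> MISS (open row3); precharges=5
Acc 9: bank2 row2 -> MISS (open row2); precharges=6

Answer: M M M H M M M M M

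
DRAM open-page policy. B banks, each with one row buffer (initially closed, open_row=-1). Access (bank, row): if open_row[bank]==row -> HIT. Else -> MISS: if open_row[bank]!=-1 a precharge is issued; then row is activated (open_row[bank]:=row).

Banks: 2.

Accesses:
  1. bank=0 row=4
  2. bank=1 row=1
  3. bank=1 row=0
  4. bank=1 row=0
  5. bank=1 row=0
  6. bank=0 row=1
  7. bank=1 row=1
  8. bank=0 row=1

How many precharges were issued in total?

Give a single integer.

Acc 1: bank0 row4 -> MISS (open row4); precharges=0
Acc 2: bank1 row1 -> MISS (open row1); precharges=0
Acc 3: bank1 row0 -> MISS (open row0); precharges=1
Acc 4: bank1 row0 -> HIT
Acc 5: bank1 row0 -> HIT
Acc 6: bank0 row1 -> MISS (open row1); precharges=2
Acc 7: bank1 row1 -> MISS (open row1); precharges=3
Acc 8: bank0 row1 -> HIT

Answer: 3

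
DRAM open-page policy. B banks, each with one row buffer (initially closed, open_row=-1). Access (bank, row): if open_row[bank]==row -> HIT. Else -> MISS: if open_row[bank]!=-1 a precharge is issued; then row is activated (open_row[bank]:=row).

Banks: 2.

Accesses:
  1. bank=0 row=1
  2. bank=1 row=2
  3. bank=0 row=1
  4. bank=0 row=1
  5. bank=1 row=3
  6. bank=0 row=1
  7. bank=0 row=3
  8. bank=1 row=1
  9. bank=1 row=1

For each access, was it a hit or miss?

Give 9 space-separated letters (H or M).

Answer: M M H H M H M M H

Derivation:
Acc 1: bank0 row1 -> MISS (open row1); precharges=0
Acc 2: bank1 row2 -> MISS (open row2); precharges=0
Acc 3: bank0 row1 -> HIT
Acc 4: bank0 row1 -> HIT
Acc 5: bank1 row3 -> MISS (open row3); precharges=1
Acc 6: bank0 row1 -> HIT
Acc 7: bank0 row3 -> MISS (open row3); precharges=2
Acc 8: bank1 row1 -> MISS (open row1); precharges=3
Acc 9: bank1 row1 -> HIT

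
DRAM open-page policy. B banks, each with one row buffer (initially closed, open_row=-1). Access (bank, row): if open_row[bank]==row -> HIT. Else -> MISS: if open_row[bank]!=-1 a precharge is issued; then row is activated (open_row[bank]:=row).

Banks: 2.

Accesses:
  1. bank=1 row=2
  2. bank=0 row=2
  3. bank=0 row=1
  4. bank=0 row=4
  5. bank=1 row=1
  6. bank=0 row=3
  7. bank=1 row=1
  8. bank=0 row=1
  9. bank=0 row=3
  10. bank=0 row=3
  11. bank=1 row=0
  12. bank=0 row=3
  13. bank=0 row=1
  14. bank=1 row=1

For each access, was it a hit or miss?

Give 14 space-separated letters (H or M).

Answer: M M M M M M H M M H M H M M

Derivation:
Acc 1: bank1 row2 -> MISS (open row2); precharges=0
Acc 2: bank0 row2 -> MISS (open row2); precharges=0
Acc 3: bank0 row1 -> MISS (open row1); precharges=1
Acc 4: bank0 row4 -> MISS (open row4); precharges=2
Acc 5: bank1 row1 -> MISS (open row1); precharges=3
Acc 6: bank0 row3 -> MISS (open row3); precharges=4
Acc 7: bank1 row1 -> HIT
Acc 8: bank0 row1 -> MISS (open row1); precharges=5
Acc 9: bank0 row3 -> MISS (open row3); precharges=6
Acc 10: bank0 row3 -> HIT
Acc 11: bank1 row0 -> MISS (open row0); precharges=7
Acc 12: bank0 row3 -> HIT
Acc 13: bank0 row1 -> MISS (open row1); precharges=8
Acc 14: bank1 row1 -> MISS (open row1); precharges=9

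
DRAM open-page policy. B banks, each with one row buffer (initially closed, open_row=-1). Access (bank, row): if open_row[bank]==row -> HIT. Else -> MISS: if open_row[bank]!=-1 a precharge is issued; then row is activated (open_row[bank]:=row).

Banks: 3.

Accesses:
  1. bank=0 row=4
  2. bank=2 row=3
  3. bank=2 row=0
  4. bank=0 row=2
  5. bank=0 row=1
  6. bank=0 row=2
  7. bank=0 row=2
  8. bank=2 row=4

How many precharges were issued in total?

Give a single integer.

Acc 1: bank0 row4 -> MISS (open row4); precharges=0
Acc 2: bank2 row3 -> MISS (open row3); precharges=0
Acc 3: bank2 row0 -> MISS (open row0); precharges=1
Acc 4: bank0 row2 -> MISS (open row2); precharges=2
Acc 5: bank0 row1 -> MISS (open row1); precharges=3
Acc 6: bank0 row2 -> MISS (open row2); precharges=4
Acc 7: bank0 row2 -> HIT
Acc 8: bank2 row4 -> MISS (open row4); precharges=5

Answer: 5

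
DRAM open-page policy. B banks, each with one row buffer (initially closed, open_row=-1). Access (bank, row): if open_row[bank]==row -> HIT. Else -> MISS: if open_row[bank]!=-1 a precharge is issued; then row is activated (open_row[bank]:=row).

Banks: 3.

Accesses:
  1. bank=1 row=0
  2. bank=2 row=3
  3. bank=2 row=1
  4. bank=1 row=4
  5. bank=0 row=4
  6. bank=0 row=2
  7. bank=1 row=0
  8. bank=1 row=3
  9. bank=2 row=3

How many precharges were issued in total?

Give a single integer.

Answer: 6

Derivation:
Acc 1: bank1 row0 -> MISS (open row0); precharges=0
Acc 2: bank2 row3 -> MISS (open row3); precharges=0
Acc 3: bank2 row1 -> MISS (open row1); precharges=1
Acc 4: bank1 row4 -> MISS (open row4); precharges=2
Acc 5: bank0 row4 -> MISS (open row4); precharges=2
Acc 6: bank0 row2 -> MISS (open row2); precharges=3
Acc 7: bank1 row0 -> MISS (open row0); precharges=4
Acc 8: bank1 row3 -> MISS (open row3); precharges=5
Acc 9: bank2 row3 -> MISS (open row3); precharges=6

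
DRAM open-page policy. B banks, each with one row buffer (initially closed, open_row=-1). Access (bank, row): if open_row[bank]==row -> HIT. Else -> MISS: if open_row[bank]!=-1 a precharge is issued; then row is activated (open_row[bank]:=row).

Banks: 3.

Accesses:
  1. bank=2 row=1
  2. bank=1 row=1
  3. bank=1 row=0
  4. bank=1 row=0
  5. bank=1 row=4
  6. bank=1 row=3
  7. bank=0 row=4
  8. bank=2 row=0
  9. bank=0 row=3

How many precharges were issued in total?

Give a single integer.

Acc 1: bank2 row1 -> MISS (open row1); precharges=0
Acc 2: bank1 row1 -> MISS (open row1); precharges=0
Acc 3: bank1 row0 -> MISS (open row0); precharges=1
Acc 4: bank1 row0 -> HIT
Acc 5: bank1 row4 -> MISS (open row4); precharges=2
Acc 6: bank1 row3 -> MISS (open row3); precharges=3
Acc 7: bank0 row4 -> MISS (open row4); precharges=3
Acc 8: bank2 row0 -> MISS (open row0); precharges=4
Acc 9: bank0 row3 -> MISS (open row3); precharges=5

Answer: 5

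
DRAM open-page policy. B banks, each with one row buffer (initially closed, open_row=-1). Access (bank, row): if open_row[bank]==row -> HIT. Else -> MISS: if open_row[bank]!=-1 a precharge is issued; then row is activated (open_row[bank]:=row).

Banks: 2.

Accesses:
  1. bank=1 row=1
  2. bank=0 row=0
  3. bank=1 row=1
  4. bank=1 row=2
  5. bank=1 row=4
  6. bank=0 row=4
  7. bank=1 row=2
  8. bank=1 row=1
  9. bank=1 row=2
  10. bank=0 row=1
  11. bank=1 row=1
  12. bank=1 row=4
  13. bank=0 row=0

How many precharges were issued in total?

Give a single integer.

Answer: 10

Derivation:
Acc 1: bank1 row1 -> MISS (open row1); precharges=0
Acc 2: bank0 row0 -> MISS (open row0); precharges=0
Acc 3: bank1 row1 -> HIT
Acc 4: bank1 row2 -> MISS (open row2); precharges=1
Acc 5: bank1 row4 -> MISS (open row4); precharges=2
Acc 6: bank0 row4 -> MISS (open row4); precharges=3
Acc 7: bank1 row2 -> MISS (open row2); precharges=4
Acc 8: bank1 row1 -> MISS (open row1); precharges=5
Acc 9: bank1 row2 -> MISS (open row2); precharges=6
Acc 10: bank0 row1 -> MISS (open row1); precharges=7
Acc 11: bank1 row1 -> MISS (open row1); precharges=8
Acc 12: bank1 row4 -> MISS (open row4); precharges=9
Acc 13: bank0 row0 -> MISS (open row0); precharges=10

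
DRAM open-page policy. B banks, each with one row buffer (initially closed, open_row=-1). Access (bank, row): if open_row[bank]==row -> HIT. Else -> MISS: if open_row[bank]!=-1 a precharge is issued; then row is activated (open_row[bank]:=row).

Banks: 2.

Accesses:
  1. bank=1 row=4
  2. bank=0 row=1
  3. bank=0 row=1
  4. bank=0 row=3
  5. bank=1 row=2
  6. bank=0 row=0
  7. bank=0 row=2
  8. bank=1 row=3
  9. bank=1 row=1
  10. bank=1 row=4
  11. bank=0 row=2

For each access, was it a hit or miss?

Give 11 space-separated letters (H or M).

Answer: M M H M M M M M M M H

Derivation:
Acc 1: bank1 row4 -> MISS (open row4); precharges=0
Acc 2: bank0 row1 -> MISS (open row1); precharges=0
Acc 3: bank0 row1 -> HIT
Acc 4: bank0 row3 -> MISS (open row3); precharges=1
Acc 5: bank1 row2 -> MISS (open row2); precharges=2
Acc 6: bank0 row0 -> MISS (open row0); precharges=3
Acc 7: bank0 row2 -> MISS (open row2); precharges=4
Acc 8: bank1 row3 -> MISS (open row3); precharges=5
Acc 9: bank1 row1 -> MISS (open row1); precharges=6
Acc 10: bank1 row4 -> MISS (open row4); precharges=7
Acc 11: bank0 row2 -> HIT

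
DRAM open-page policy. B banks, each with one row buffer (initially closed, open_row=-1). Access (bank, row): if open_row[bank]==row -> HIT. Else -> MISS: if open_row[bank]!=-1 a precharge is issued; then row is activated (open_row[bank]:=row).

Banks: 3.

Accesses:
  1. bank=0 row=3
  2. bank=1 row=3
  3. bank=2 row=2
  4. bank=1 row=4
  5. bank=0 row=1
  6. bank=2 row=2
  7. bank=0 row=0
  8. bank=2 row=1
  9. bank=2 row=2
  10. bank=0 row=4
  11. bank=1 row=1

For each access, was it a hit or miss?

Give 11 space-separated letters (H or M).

Answer: M M M M M H M M M M M

Derivation:
Acc 1: bank0 row3 -> MISS (open row3); precharges=0
Acc 2: bank1 row3 -> MISS (open row3); precharges=0
Acc 3: bank2 row2 -> MISS (open row2); precharges=0
Acc 4: bank1 row4 -> MISS (open row4); precharges=1
Acc 5: bank0 row1 -> MISS (open row1); precharges=2
Acc 6: bank2 row2 -> HIT
Acc 7: bank0 row0 -> MISS (open row0); precharges=3
Acc 8: bank2 row1 -> MISS (open row1); precharges=4
Acc 9: bank2 row2 -> MISS (open row2); precharges=5
Acc 10: bank0 row4 -> MISS (open row4); precharges=6
Acc 11: bank1 row1 -> MISS (open row1); precharges=7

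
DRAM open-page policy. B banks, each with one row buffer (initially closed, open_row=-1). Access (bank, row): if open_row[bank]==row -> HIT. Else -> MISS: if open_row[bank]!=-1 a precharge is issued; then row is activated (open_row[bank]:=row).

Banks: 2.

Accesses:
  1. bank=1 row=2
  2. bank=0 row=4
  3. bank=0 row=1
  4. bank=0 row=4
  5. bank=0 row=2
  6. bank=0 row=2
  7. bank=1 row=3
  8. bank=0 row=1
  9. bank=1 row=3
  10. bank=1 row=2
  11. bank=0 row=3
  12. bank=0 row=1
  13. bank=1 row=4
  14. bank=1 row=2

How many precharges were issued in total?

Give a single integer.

Answer: 10

Derivation:
Acc 1: bank1 row2 -> MISS (open row2); precharges=0
Acc 2: bank0 row4 -> MISS (open row4); precharges=0
Acc 3: bank0 row1 -> MISS (open row1); precharges=1
Acc 4: bank0 row4 -> MISS (open row4); precharges=2
Acc 5: bank0 row2 -> MISS (open row2); precharges=3
Acc 6: bank0 row2 -> HIT
Acc 7: bank1 row3 -> MISS (open row3); precharges=4
Acc 8: bank0 row1 -> MISS (open row1); precharges=5
Acc 9: bank1 row3 -> HIT
Acc 10: bank1 row2 -> MISS (open row2); precharges=6
Acc 11: bank0 row3 -> MISS (open row3); precharges=7
Acc 12: bank0 row1 -> MISS (open row1); precharges=8
Acc 13: bank1 row4 -> MISS (open row4); precharges=9
Acc 14: bank1 row2 -> MISS (open row2); precharges=10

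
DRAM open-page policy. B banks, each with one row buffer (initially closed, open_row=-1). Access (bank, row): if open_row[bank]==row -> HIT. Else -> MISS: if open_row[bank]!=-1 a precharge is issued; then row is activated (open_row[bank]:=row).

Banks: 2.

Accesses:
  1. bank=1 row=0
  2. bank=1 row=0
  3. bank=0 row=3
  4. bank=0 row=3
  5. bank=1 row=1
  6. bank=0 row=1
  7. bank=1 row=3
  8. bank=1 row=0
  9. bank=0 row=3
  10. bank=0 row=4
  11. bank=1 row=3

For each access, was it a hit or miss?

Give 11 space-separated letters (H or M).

Acc 1: bank1 row0 -> MISS (open row0); precharges=0
Acc 2: bank1 row0 -> HIT
Acc 3: bank0 row3 -> MISS (open row3); precharges=0
Acc 4: bank0 row3 -> HIT
Acc 5: bank1 row1 -> MISS (open row1); precharges=1
Acc 6: bank0 row1 -> MISS (open row1); precharges=2
Acc 7: bank1 row3 -> MISS (open row3); precharges=3
Acc 8: bank1 row0 -> MISS (open row0); precharges=4
Acc 9: bank0 row3 -> MISS (open row3); precharges=5
Acc 10: bank0 row4 -> MISS (open row4); precharges=6
Acc 11: bank1 row3 -> MISS (open row3); precharges=7

Answer: M H M H M M M M M M M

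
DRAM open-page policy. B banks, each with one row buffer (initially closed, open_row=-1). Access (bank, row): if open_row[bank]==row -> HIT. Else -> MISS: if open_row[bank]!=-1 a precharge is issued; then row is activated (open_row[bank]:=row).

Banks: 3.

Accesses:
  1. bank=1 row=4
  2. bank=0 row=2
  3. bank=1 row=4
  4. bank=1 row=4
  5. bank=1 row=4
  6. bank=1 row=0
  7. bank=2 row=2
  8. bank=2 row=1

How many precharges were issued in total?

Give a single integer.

Acc 1: bank1 row4 -> MISS (open row4); precharges=0
Acc 2: bank0 row2 -> MISS (open row2); precharges=0
Acc 3: bank1 row4 -> HIT
Acc 4: bank1 row4 -> HIT
Acc 5: bank1 row4 -> HIT
Acc 6: bank1 row0 -> MISS (open row0); precharges=1
Acc 7: bank2 row2 -> MISS (open row2); precharges=1
Acc 8: bank2 row1 -> MISS (open row1); precharges=2

Answer: 2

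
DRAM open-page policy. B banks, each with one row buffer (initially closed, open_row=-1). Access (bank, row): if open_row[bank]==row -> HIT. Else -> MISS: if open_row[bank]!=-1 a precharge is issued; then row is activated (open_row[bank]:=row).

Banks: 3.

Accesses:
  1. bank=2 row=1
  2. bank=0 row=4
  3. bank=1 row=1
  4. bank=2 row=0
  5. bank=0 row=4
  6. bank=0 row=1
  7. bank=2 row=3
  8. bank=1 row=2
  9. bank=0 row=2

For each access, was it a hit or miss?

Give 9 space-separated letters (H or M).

Acc 1: bank2 row1 -> MISS (open row1); precharges=0
Acc 2: bank0 row4 -> MISS (open row4); precharges=0
Acc 3: bank1 row1 -> MISS (open row1); precharges=0
Acc 4: bank2 row0 -> MISS (open row0); precharges=1
Acc 5: bank0 row4 -> HIT
Acc 6: bank0 row1 -> MISS (open row1); precharges=2
Acc 7: bank2 row3 -> MISS (open row3); precharges=3
Acc 8: bank1 row2 -> MISS (open row2); precharges=4
Acc 9: bank0 row2 -> MISS (open row2); precharges=5

Answer: M M M M H M M M M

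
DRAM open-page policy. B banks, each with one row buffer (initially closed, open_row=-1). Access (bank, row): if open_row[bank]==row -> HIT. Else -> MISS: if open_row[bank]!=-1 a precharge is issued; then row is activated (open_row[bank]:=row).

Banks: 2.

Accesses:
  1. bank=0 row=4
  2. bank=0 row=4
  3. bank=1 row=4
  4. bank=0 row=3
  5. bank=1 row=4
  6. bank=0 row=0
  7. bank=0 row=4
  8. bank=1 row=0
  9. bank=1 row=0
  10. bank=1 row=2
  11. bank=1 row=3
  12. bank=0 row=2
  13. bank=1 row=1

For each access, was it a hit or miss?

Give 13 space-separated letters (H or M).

Acc 1: bank0 row4 -> MISS (open row4); precharges=0
Acc 2: bank0 row4 -> HIT
Acc 3: bank1 row4 -> MISS (open row4); precharges=0
Acc 4: bank0 row3 -> MISS (open row3); precharges=1
Acc 5: bank1 row4 -> HIT
Acc 6: bank0 row0 -> MISS (open row0); precharges=2
Acc 7: bank0 row4 -> MISS (open row4); precharges=3
Acc 8: bank1 row0 -> MISS (open row0); precharges=4
Acc 9: bank1 row0 -> HIT
Acc 10: bank1 row2 -> MISS (open row2); precharges=5
Acc 11: bank1 row3 -> MISS (open row3); precharges=6
Acc 12: bank0 row2 -> MISS (open row2); precharges=7
Acc 13: bank1 row1 -> MISS (open row1); precharges=8

Answer: M H M M H M M M H M M M M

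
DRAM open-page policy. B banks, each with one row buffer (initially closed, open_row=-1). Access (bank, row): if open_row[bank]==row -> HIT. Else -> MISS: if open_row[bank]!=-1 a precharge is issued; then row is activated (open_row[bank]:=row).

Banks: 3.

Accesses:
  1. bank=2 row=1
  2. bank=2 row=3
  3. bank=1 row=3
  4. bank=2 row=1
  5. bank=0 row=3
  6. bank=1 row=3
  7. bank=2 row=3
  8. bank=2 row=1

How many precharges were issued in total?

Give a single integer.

Answer: 4

Derivation:
Acc 1: bank2 row1 -> MISS (open row1); precharges=0
Acc 2: bank2 row3 -> MISS (open row3); precharges=1
Acc 3: bank1 row3 -> MISS (open row3); precharges=1
Acc 4: bank2 row1 -> MISS (open row1); precharges=2
Acc 5: bank0 row3 -> MISS (open row3); precharges=2
Acc 6: bank1 row3 -> HIT
Acc 7: bank2 row3 -> MISS (open row3); precharges=3
Acc 8: bank2 row1 -> MISS (open row1); precharges=4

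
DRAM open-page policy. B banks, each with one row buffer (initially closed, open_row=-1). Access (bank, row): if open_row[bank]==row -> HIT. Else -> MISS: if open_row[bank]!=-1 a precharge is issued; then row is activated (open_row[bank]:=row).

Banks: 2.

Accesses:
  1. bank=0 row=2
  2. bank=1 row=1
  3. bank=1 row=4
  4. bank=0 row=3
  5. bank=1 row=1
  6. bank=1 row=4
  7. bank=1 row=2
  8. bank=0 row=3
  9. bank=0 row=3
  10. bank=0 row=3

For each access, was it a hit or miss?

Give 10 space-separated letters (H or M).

Answer: M M M M M M M H H H

Derivation:
Acc 1: bank0 row2 -> MISS (open row2); precharges=0
Acc 2: bank1 row1 -> MISS (open row1); precharges=0
Acc 3: bank1 row4 -> MISS (open row4); precharges=1
Acc 4: bank0 row3 -> MISS (open row3); precharges=2
Acc 5: bank1 row1 -> MISS (open row1); precharges=3
Acc 6: bank1 row4 -> MISS (open row4); precharges=4
Acc 7: bank1 row2 -> MISS (open row2); precharges=5
Acc 8: bank0 row3 -> HIT
Acc 9: bank0 row3 -> HIT
Acc 10: bank0 row3 -> HIT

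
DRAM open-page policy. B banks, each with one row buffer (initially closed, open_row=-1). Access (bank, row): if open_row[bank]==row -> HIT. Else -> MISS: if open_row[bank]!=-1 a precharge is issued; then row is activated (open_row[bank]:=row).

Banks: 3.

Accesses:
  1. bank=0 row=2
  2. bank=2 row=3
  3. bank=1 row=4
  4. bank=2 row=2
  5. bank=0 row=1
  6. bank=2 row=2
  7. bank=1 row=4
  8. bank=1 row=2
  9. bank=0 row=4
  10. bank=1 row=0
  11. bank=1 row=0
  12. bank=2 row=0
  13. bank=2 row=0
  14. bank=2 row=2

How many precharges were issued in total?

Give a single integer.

Acc 1: bank0 row2 -> MISS (open row2); precharges=0
Acc 2: bank2 row3 -> MISS (open row3); precharges=0
Acc 3: bank1 row4 -> MISS (open row4); precharges=0
Acc 4: bank2 row2 -> MISS (open row2); precharges=1
Acc 5: bank0 row1 -> MISS (open row1); precharges=2
Acc 6: bank2 row2 -> HIT
Acc 7: bank1 row4 -> HIT
Acc 8: bank1 row2 -> MISS (open row2); precharges=3
Acc 9: bank0 row4 -> MISS (open row4); precharges=4
Acc 10: bank1 row0 -> MISS (open row0); precharges=5
Acc 11: bank1 row0 -> HIT
Acc 12: bank2 row0 -> MISS (open row0); precharges=6
Acc 13: bank2 row0 -> HIT
Acc 14: bank2 row2 -> MISS (open row2); precharges=7

Answer: 7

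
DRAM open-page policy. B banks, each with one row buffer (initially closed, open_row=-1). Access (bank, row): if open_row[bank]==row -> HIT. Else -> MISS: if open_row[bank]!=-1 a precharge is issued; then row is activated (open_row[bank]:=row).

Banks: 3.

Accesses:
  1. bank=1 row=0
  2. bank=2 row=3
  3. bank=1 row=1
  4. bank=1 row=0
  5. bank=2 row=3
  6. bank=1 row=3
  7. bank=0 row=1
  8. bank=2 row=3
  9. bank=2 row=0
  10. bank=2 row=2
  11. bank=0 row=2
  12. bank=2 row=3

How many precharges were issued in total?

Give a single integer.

Acc 1: bank1 row0 -> MISS (open row0); precharges=0
Acc 2: bank2 row3 -> MISS (open row3); precharges=0
Acc 3: bank1 row1 -> MISS (open row1); precharges=1
Acc 4: bank1 row0 -> MISS (open row0); precharges=2
Acc 5: bank2 row3 -> HIT
Acc 6: bank1 row3 -> MISS (open row3); precharges=3
Acc 7: bank0 row1 -> MISS (open row1); precharges=3
Acc 8: bank2 row3 -> HIT
Acc 9: bank2 row0 -> MISS (open row0); precharges=4
Acc 10: bank2 row2 -> MISS (open row2); precharges=5
Acc 11: bank0 row2 -> MISS (open row2); precharges=6
Acc 12: bank2 row3 -> MISS (open row3); precharges=7

Answer: 7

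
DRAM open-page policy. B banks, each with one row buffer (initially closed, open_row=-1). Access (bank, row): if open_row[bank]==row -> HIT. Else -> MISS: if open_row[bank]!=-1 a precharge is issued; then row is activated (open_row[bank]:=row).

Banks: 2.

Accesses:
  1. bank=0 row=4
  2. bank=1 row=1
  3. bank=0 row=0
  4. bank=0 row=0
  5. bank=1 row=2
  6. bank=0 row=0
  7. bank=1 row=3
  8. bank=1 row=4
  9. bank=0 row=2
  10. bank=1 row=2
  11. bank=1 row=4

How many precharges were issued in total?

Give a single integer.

Answer: 7

Derivation:
Acc 1: bank0 row4 -> MISS (open row4); precharges=0
Acc 2: bank1 row1 -> MISS (open row1); precharges=0
Acc 3: bank0 row0 -> MISS (open row0); precharges=1
Acc 4: bank0 row0 -> HIT
Acc 5: bank1 row2 -> MISS (open row2); precharges=2
Acc 6: bank0 row0 -> HIT
Acc 7: bank1 row3 -> MISS (open row3); precharges=3
Acc 8: bank1 row4 -> MISS (open row4); precharges=4
Acc 9: bank0 row2 -> MISS (open row2); precharges=5
Acc 10: bank1 row2 -> MISS (open row2); precharges=6
Acc 11: bank1 row4 -> MISS (open row4); precharges=7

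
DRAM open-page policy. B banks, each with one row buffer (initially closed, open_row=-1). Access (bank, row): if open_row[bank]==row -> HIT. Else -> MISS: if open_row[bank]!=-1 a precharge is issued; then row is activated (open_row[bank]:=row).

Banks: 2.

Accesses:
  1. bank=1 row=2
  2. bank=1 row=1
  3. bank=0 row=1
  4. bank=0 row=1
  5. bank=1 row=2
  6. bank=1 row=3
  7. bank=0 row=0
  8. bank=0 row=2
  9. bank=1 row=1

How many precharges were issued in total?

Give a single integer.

Answer: 6

Derivation:
Acc 1: bank1 row2 -> MISS (open row2); precharges=0
Acc 2: bank1 row1 -> MISS (open row1); precharges=1
Acc 3: bank0 row1 -> MISS (open row1); precharges=1
Acc 4: bank0 row1 -> HIT
Acc 5: bank1 row2 -> MISS (open row2); precharges=2
Acc 6: bank1 row3 -> MISS (open row3); precharges=3
Acc 7: bank0 row0 -> MISS (open row0); precharges=4
Acc 8: bank0 row2 -> MISS (open row2); precharges=5
Acc 9: bank1 row1 -> MISS (open row1); precharges=6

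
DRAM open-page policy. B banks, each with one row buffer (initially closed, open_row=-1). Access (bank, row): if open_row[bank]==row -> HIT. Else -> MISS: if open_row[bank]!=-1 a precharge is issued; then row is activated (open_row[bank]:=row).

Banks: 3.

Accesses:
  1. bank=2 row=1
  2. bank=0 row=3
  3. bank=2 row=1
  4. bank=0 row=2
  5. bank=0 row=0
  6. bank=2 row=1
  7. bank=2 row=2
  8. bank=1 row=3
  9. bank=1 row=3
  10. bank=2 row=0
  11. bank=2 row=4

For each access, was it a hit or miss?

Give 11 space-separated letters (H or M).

Answer: M M H M M H M M H M M

Derivation:
Acc 1: bank2 row1 -> MISS (open row1); precharges=0
Acc 2: bank0 row3 -> MISS (open row3); precharges=0
Acc 3: bank2 row1 -> HIT
Acc 4: bank0 row2 -> MISS (open row2); precharges=1
Acc 5: bank0 row0 -> MISS (open row0); precharges=2
Acc 6: bank2 row1 -> HIT
Acc 7: bank2 row2 -> MISS (open row2); precharges=3
Acc 8: bank1 row3 -> MISS (open row3); precharges=3
Acc 9: bank1 row3 -> HIT
Acc 10: bank2 row0 -> MISS (open row0); precharges=4
Acc 11: bank2 row4 -> MISS (open row4); precharges=5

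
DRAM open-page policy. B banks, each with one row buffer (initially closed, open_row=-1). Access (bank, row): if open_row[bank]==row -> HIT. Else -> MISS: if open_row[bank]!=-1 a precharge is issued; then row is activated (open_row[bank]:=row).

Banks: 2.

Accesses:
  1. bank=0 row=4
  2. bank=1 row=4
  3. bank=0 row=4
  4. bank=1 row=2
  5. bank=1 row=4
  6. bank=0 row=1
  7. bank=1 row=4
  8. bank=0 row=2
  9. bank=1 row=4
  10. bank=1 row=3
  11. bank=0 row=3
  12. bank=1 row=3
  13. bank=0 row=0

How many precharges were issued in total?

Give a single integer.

Acc 1: bank0 row4 -> MISS (open row4); precharges=0
Acc 2: bank1 row4 -> MISS (open row4); precharges=0
Acc 3: bank0 row4 -> HIT
Acc 4: bank1 row2 -> MISS (open row2); precharges=1
Acc 5: bank1 row4 -> MISS (open row4); precharges=2
Acc 6: bank0 row1 -> MISS (open row1); precharges=3
Acc 7: bank1 row4 -> HIT
Acc 8: bank0 row2 -> MISS (open row2); precharges=4
Acc 9: bank1 row4 -> HIT
Acc 10: bank1 row3 -> MISS (open row3); precharges=5
Acc 11: bank0 row3 -> MISS (open row3); precharges=6
Acc 12: bank1 row3 -> HIT
Acc 13: bank0 row0 -> MISS (open row0); precharges=7

Answer: 7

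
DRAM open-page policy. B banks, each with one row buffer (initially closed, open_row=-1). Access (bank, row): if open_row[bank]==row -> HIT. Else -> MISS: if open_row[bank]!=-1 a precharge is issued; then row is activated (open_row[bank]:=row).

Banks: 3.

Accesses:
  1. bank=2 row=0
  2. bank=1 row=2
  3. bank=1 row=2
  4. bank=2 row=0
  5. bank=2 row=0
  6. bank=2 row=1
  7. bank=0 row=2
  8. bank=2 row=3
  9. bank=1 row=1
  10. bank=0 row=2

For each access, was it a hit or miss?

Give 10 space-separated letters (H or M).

Acc 1: bank2 row0 -> MISS (open row0); precharges=0
Acc 2: bank1 row2 -> MISS (open row2); precharges=0
Acc 3: bank1 row2 -> HIT
Acc 4: bank2 row0 -> HIT
Acc 5: bank2 row0 -> HIT
Acc 6: bank2 row1 -> MISS (open row1); precharges=1
Acc 7: bank0 row2 -> MISS (open row2); precharges=1
Acc 8: bank2 row3 -> MISS (open row3); precharges=2
Acc 9: bank1 row1 -> MISS (open row1); precharges=3
Acc 10: bank0 row2 -> HIT

Answer: M M H H H M M M M H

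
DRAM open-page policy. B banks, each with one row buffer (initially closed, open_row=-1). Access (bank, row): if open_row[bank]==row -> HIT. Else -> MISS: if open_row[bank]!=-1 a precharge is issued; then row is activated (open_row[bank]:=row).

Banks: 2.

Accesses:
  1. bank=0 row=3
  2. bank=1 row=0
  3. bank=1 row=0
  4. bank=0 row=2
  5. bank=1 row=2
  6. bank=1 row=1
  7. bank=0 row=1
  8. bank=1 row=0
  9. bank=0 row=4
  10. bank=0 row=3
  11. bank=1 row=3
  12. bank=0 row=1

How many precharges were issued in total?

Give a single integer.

Acc 1: bank0 row3 -> MISS (open row3); precharges=0
Acc 2: bank1 row0 -> MISS (open row0); precharges=0
Acc 3: bank1 row0 -> HIT
Acc 4: bank0 row2 -> MISS (open row2); precharges=1
Acc 5: bank1 row2 -> MISS (open row2); precharges=2
Acc 6: bank1 row1 -> MISS (open row1); precharges=3
Acc 7: bank0 row1 -> MISS (open row1); precharges=4
Acc 8: bank1 row0 -> MISS (open row0); precharges=5
Acc 9: bank0 row4 -> MISS (open row4); precharges=6
Acc 10: bank0 row3 -> MISS (open row3); precharges=7
Acc 11: bank1 row3 -> MISS (open row3); precharges=8
Acc 12: bank0 row1 -> MISS (open row1); precharges=9

Answer: 9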